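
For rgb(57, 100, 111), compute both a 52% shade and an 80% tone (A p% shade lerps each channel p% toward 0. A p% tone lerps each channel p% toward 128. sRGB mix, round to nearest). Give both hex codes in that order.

52% shade:
  R: 57 + 0.52×(0−57) = 57 − 29.64 = 27.36 → 27
  G: 100 + 0.52×(0−100) = 100 − 52 = 48 → 48
  B: 111 − 57.72 = 53.28 → 53
  → #1b3035
80% tone:
  R: 57 + 0.8×(128−57) = 57 + 56.8 = 113.8 → 114
  G: 100 + 0.8×(128−100) = 100 + 22.4 = 122.4 → 122
  B: 111 + 0.8×(128−111) = 111 + 13.6 = 124.6 → 125
  → #727a7d

#1b3035, #727a7d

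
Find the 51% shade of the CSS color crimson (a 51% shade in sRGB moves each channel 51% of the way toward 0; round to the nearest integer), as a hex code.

CSS crimson is rgb(220, 20, 60).
Per channel, c → c + 0.51(0 − c):
  R: 220 + 0.51×(0−220) = 220 − 112.2 = 107.8 → 108
  G: 20 − 10.2 = 9.8 → 10
  B: 60 + 0.51×(0−60) = 60 − 30.6 = 29.4 → 29
rgb(108, 10, 29) = #6C0A1D.

#6C0A1D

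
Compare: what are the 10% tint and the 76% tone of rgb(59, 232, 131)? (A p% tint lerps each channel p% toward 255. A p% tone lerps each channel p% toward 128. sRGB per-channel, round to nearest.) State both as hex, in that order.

#4FEA8F, #6F9981

10% tint:
  R: 59 + 0.1×(255−59) = 59 + 19.6 = 78.6 → 79
  G: 232 + 2.3 = 234.3 → 234
  B: 131 + 0.1×(255−131) = 131 + 12.4 = 143.4 → 143
  → #4FEA8F
76% tone:
  R: 59 + 0.76×(128−59) = 59 + 52.44 = 111.44 → 111
  G: 232 + 0.76×(128−232) = 232 − 79.04 = 152.96 → 153
  B: 131 + 0.76×(128−131) = 131 − 2.28 = 128.72 → 129
  → #6F9981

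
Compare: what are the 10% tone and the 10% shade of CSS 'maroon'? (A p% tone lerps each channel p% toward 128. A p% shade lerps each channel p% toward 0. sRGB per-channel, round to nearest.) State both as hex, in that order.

CSS maroon is rgb(128, 0, 0).
10% tone:
  R: 128 + 0.1×(128−128) = 128 + 0 = 128 → 128
  G: 0 + 12.8 = 12.8 → 13
  B: 0 + 12.8 = 12.8 → 13
  → #800d0d
10% shade:
  R: 128 − 12.8 = 115.2 → 115
  G: 0 + 0.1×(0−0) = 0 + 0 = 0 → 0
  B: 0 + 0.1×(0−0) = 0 + 0 = 0 → 0
  → #730000

#800d0d, #730000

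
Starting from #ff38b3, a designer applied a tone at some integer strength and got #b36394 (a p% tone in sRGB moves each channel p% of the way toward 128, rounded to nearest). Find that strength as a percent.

#ff38b3 is rgb(255, 56, 179); #b36394 is rgb(179, 99, 148).
On the R channel (widest range): 179 ≈ 255 + (p/100)(128 − 255), so p ≈ 100×(179 − 255)/(128 − 255) = -7600/-127 = 59.84.
p = 60 reproduces all three channels after rounding.

60%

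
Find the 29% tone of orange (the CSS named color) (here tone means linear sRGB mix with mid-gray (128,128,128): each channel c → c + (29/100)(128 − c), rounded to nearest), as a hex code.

#DA9A25

CSS orange is rgb(255, 165, 0).
Lerp each channel 29% toward 128:
  R: 255 + 0.29×(128−255) = 255 − 36.83 = 218.17 → 218
  G: 165 + 0.29×(128−165) = 165 − 10.73 = 154.27 → 154
  B: 0 + 37.12 = 37.12 → 37
rgb(218, 154, 37) = #DA9A25.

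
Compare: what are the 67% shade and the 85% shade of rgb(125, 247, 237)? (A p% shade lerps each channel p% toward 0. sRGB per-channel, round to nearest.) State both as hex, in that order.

67% shade:
  R: 125 + 0.67×(0−125) = 125 − 83.75 = 41.25 → 41
  G: 247 + 0.67×(0−247) = 247 − 165.49 = 81.51 → 82
  B: 237 − 158.79 = 78.21 → 78
  → #29524E
85% shade:
  R: 125 + 0.85×(0−125) = 125 − 106.25 = 18.75 → 19
  G: 247 − 209.95 = 37.05 → 37
  B: 237 − 201.45 = 35.55 → 36
  → #132524

#29524E, #132524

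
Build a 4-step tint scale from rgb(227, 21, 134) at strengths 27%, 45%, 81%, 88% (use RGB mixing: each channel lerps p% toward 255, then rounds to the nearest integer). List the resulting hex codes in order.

#eb54a7, #f07ebc, #fad3e8, #fce3f0

27%: (227 + 7.56 = 234.56→235, 21 + 63.18 = 84.18→84, 134 + 32.67 = 166.67→167) → #eb54a7
45%: (227 + 12.6 = 239.6→240, 21 + 105.3 = 126.3→126, 134 + 54.45 = 188.45→188) → #f07ebc
81%: (227 + 22.68 = 249.68→250, 21 + 189.54 = 210.54→211, 134 + 98.01 = 232.01→232) → #fad3e8
88%: (227 + 24.64 = 251.64→252, 21 + 205.92 = 226.92→227, 134 + 106.48 = 240.48→240) → #fce3f0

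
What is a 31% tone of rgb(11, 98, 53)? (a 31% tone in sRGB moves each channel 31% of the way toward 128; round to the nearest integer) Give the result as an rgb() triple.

Per channel, c → c + 0.31(128 − c):
  R: 11 + 36.27 = 47.27 → 47
  G: 98 + 0.31×(128−98) = 98 + 9.3 = 107.3 → 107
  B: 53 + 23.25 = 76.25 → 76

rgb(47, 107, 76)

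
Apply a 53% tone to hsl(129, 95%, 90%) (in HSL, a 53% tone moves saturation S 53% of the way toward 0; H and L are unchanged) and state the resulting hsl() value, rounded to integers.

hsl(129, 45%, 90%)

S moves 53% from 95 toward 0: 95 − 50.35 = 44.65 → 45.
H and L are unchanged.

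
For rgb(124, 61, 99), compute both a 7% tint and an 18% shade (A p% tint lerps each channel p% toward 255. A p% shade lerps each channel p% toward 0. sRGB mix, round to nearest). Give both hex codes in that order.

7% tint:
  R: 124 + 0.07×(255−124) = 124 + 9.17 = 133.17 → 133
  G: 61 + 0.07×(255−61) = 61 + 13.58 = 74.58 → 75
  B: 99 + 10.92 = 109.92 → 110
  → #854B6E
18% shade:
  R: 124 − 22.32 = 101.68 → 102
  G: 61 + 0.18×(0−61) = 61 − 10.98 = 50.02 → 50
  B: 99 + 0.18×(0−99) = 99 − 17.82 = 81.18 → 81
  → #663251

#854B6E, #663251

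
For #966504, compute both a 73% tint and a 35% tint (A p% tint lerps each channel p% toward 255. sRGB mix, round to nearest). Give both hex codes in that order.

#966504 is rgb(150, 101, 4).
73% tint:
  R: 150 + 0.73×(255−150) = 150 + 76.65 = 226.65 → 227
  G: 101 + 0.73×(255−101) = 101 + 112.42 = 213.42 → 213
  B: 4 + 0.73×(255−4) = 4 + 183.23 = 187.23 → 187
  → #e3d5bb
35% tint:
  R: 150 + 36.75 = 186.75 → 187
  G: 101 + 53.9 = 154.9 → 155
  B: 4 + 0.35×(255−4) = 4 + 87.85 = 91.85 → 92
  → #bb9b5c

#e3d5bb, #bb9b5c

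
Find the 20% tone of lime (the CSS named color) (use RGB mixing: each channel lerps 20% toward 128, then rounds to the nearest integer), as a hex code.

#1AE61A

CSS lime is rgb(0, 255, 0).
Per channel, c → c + 0.2(128 − c):
  R: 0 + 25.6 = 25.6 → 26
  G: 255 − 25.4 = 229.6 → 230
  B: 0 + 0.2×(128−0) = 0 + 25.6 = 25.6 → 26
rgb(26, 230, 26) = #1AE61A.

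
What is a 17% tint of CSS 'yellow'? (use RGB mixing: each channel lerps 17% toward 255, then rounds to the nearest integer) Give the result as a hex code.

CSS yellow is rgb(255, 255, 0).
Lerp each channel 17% toward 255:
  R: 255 + 0.17×(255−255) = 255 + 0 = 255 → 255
  G: 255 + 0.17×(255−255) = 255 + 0 = 255 → 255
  B: 0 + 0.17×(255−0) = 0 + 43.35 = 43.35 → 43
rgb(255, 255, 43) = #FFFF2B.

#FFFF2B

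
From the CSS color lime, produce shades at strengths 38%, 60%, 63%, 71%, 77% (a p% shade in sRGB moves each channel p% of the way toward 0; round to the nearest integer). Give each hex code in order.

#009E00, #006600, #005E00, #004A00, #003B00

CSS lime is rgb(0, 255, 0).
38%: (0→0, 255 − 96.9 = 158.1→158, 0→0) → #009E00
60%: (0→0, 255 − 153 = 102→102, 0→0) → #006600
63%: (0→0, 255 − 160.65 = 94.35→94, 0→0) → #005E00
71%: (0→0, 255 − 181.05 = 73.95→74, 0→0) → #004A00
77%: (0→0, 255 − 196.35 = 58.65→59, 0→0) → #003B00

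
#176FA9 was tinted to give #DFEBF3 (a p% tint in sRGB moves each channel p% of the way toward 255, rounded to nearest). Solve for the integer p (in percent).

86%

#176FA9 is rgb(23, 111, 169); #DFEBF3 is rgb(223, 235, 243).
On the R channel (widest range): 223 ≈ 23 + (p/100)(255 − 23), so p ≈ 100×(223 − 23)/(255 − 23) = 20000/232 = 86.21.
p = 86 reproduces all three channels after rounding.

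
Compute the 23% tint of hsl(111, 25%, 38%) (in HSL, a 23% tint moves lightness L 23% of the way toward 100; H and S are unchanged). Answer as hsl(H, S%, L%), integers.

L moves 23% from 38 toward 100: 38 + 14.26 = 52.26 → 52.
H and S are unchanged.

hsl(111, 25%, 52%)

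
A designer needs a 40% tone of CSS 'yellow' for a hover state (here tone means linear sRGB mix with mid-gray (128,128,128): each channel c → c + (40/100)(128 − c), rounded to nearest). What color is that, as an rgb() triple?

CSS yellow is rgb(255, 255, 0).
Lerp each channel 40% toward 128:
  R: 255 + 0.4×(128−255) = 255 − 50.8 = 204.2 → 204
  G: 255 − 50.8 = 204.2 → 204
  B: 0 + 51.2 = 51.2 → 51

rgb(204, 204, 51)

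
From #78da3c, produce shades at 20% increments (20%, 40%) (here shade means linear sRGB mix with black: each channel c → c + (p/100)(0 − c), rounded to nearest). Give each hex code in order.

#60ae30, #488324

#78da3c is rgb(120, 218, 60).
20%: (120 − 24 = 96→96, 218 − 43.6 = 174.4→174, 60 − 12 = 48→48) → #60ae30
40%: (120 − 48 = 72→72, 218 − 87.2 = 130.8→131, 60 − 24 = 36→36) → #488324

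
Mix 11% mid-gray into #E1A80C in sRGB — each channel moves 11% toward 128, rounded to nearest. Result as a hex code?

#E1A80C is rgb(225, 168, 12).
Lerp each channel 11% toward 128:
  R: 225 + 0.11×(128−225) = 225 − 10.67 = 214.33 → 214
  G: 168 + 0.11×(128−168) = 168 − 4.4 = 163.6 → 164
  B: 12 + 12.76 = 24.76 → 25
rgb(214, 164, 25) = #D6A419.

#D6A419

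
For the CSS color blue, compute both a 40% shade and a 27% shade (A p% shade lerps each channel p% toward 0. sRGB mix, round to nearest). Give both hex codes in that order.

#000099, #0000BA

CSS blue is rgb(0, 0, 255).
40% shade:
  R: 0 + 0 = 0 → 0
  G: 0 + 0.4×(0−0) = 0 + 0 = 0 → 0
  B: 255 + 0.4×(0−255) = 255 − 102 = 153 → 153
  → #000099
27% shade:
  R: 0 + 0.27×(0−0) = 0 + 0 = 0 → 0
  G: 0 + 0.27×(0−0) = 0 + 0 = 0 → 0
  B: 255 + 0.27×(0−255) = 255 − 68.85 = 186.15 → 186
  → #0000BA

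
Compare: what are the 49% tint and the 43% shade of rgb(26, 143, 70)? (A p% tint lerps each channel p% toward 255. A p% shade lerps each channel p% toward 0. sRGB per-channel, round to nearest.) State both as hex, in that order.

#8AC6A1, #0F5228

49% tint:
  R: 26 + 112.21 = 138.21 → 138
  G: 143 + 0.49×(255−143) = 143 + 54.88 = 197.88 → 198
  B: 70 + 0.49×(255−70) = 70 + 90.65 = 160.65 → 161
  → #8AC6A1
43% shade:
  R: 26 + 0.43×(0−26) = 26 − 11.18 = 14.82 → 15
  G: 143 − 61.49 = 81.51 → 82
  B: 70 + 0.43×(0−70) = 70 − 30.1 = 39.9 → 40
  → #0F5228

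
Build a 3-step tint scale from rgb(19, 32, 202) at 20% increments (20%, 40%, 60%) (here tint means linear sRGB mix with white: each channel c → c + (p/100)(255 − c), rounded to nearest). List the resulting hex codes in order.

#424DD5, #7179DF, #A1A6EA

20%: (19 + 47.2 = 66.2→66, 32 + 44.6 = 76.6→77, 202 + 10.6 = 212.6→213) → #424DD5
40%: (19 + 94.4 = 113.4→113, 32 + 89.2 = 121.2→121, 202 + 21.2 = 223.2→223) → #7179DF
60%: (19 + 141.6 = 160.6→161, 32 + 133.8 = 165.8→166, 202 + 31.8 = 233.8→234) → #A1A6EA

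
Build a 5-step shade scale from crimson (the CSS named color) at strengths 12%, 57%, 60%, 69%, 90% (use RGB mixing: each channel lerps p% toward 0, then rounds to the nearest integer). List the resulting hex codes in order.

#C21235, #5F091A, #580818, #440613, #160206

CSS crimson is rgb(220, 20, 60).
12%: (220 − 26.4 = 193.6→194, 20 − 2.4 = 17.6→18, 60 − 7.2 = 52.8→53) → #C21235
57%: (220 − 125.4 = 94.6→95, 20 − 11.4 = 8.6→9, 60 − 34.2 = 25.8→26) → #5F091A
60%: (220 − 132 = 88→88, 20 − 12 = 8→8, 60 − 36 = 24→24) → #580818
69%: (220 − 151.8 = 68.2→68, 20 − 13.8 = 6.2→6, 60 − 41.4 = 18.6→19) → #440613
90%: (220 − 198 = 22→22, 20 − 18 = 2→2, 60 − 54 = 6→6) → #160206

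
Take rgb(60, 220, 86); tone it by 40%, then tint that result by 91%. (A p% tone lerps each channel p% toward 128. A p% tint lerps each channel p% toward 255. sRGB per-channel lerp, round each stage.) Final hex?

A 40% tone moves each channel 40% toward 128:
  R: 60 + 0.4×(128−60) = 60 + 27.2 = 87.2 → 87
  G: 220 − 36.8 = 183.2 → 183
  B: 86 + 16.8 = 102.8 → 103
After the tone: rgb(87, 183, 103) = #57B767.
Lerp each channel 91% toward 255:
  R: 87 + 0.91×(255−87) = 87 + 152.88 = 239.88 → 240
  G: 183 + 0.91×(255−183) = 183 + 65.52 = 248.52 → 249
  B: 103 + 0.91×(255−103) = 103 + 138.32 = 241.32 → 241
rgb(240, 249, 241) = #F0F9F1.

#F0F9F1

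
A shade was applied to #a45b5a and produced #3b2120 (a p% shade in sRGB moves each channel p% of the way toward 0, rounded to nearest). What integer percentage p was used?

64%

#a45b5a is rgb(164, 91, 90); #3b2120 is rgb(59, 33, 32).
On the R channel (widest range): 59 ≈ 164 + (p/100)(0 − 164), so p ≈ 100×(59 − 164)/(0 − 164) = -10500/-164 = 64.02.
p = 64 reproduces all three channels after rounding.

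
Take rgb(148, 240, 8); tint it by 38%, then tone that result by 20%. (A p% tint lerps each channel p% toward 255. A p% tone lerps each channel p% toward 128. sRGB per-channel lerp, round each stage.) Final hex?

#b1de6b

A 38% tint moves each channel 38% toward 255:
  R: 148 + 0.38×(255−148) = 148 + 40.66 = 188.66 → 189
  G: 240 + 0.38×(255−240) = 240 + 5.7 = 245.7 → 246
  B: 8 + 0.38×(255−8) = 8 + 93.86 = 101.86 → 102
After the tint: rgb(189, 246, 102) = #bdf666.
A 20% tone moves each channel 20% toward 128:
  R: 189 + 0.2×(128−189) = 189 − 12.2 = 176.8 → 177
  G: 246 − 23.6 = 222.4 → 222
  B: 102 + 5.2 = 107.2 → 107
rgb(177, 222, 107) = #b1de6b.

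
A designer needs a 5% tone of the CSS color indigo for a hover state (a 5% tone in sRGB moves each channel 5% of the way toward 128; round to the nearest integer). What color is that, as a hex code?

CSS indigo is rgb(75, 0, 130).
Lerp each channel 5% toward 128:
  R: 75 + 0.05×(128−75) = 75 + 2.65 = 77.65 → 78
  G: 0 + 0.05×(128−0) = 0 + 6.4 = 6.4 → 6
  B: 130 + 0.05×(128−130) = 130 − 0.1 = 129.9 → 130
rgb(78, 6, 130) = #4E0682.

#4E0682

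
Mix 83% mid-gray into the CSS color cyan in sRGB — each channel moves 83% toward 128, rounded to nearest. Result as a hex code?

#6A9696

CSS cyan is rgb(0, 255, 255).
An 83% tone moves each channel 83% toward 128:
  R: 0 + 106.24 = 106.24 → 106
  G: 255 − 105.41 = 149.59 → 150
  B: 255 + 0.83×(128−255) = 255 − 105.41 = 149.59 → 150
rgb(106, 150, 150) = #6A9696.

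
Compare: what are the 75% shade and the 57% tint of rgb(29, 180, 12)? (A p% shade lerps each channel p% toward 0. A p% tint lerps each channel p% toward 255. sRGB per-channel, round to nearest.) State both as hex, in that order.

75% shade:
  R: 29 + 0.75×(0−29) = 29 − 21.75 = 7.25 → 7
  G: 180 + 0.75×(0−180) = 180 − 135 = 45 → 45
  B: 12 + 0.75×(0−12) = 12 − 9 = 3 → 3
  → #072d03
57% tint:
  R: 29 + 0.57×(255−29) = 29 + 128.82 = 157.82 → 158
  G: 180 + 42.75 = 222.75 → 223
  B: 12 + 138.51 = 150.51 → 151
  → #9edf97

#072d03, #9edf97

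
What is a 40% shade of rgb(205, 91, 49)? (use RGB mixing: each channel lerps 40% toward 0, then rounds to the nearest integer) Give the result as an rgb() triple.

rgb(123, 55, 29)

Lerp each channel 40% toward 0:
  R: 205 + 0.4×(0−205) = 205 − 82 = 123 → 123
  G: 91 − 36.4 = 54.6 → 55
  B: 49 + 0.4×(0−49) = 49 − 19.6 = 29.4 → 29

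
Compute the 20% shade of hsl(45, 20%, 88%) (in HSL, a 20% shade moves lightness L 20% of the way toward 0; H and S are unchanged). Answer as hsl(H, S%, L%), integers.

L moves 20% from 88 toward 0: 88 − 17.6 = 70.4 → 70.
H and S are unchanged.

hsl(45, 20%, 70%)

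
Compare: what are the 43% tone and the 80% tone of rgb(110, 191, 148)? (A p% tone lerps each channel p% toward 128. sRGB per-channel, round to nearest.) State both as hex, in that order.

43% tone:
  R: 110 + 0.43×(128−110) = 110 + 7.74 = 117.74 → 118
  G: 191 + 0.43×(128−191) = 191 − 27.09 = 163.91 → 164
  B: 148 + 0.43×(128−148) = 148 − 8.6 = 139.4 → 139
  → #76A48B
80% tone:
  R: 110 + 0.8×(128−110) = 110 + 14.4 = 124.4 → 124
  G: 191 + 0.8×(128−191) = 191 − 50.4 = 140.6 → 141
  B: 148 + 0.8×(128−148) = 148 − 16 = 132 → 132
  → #7C8D84

#76A48B, #7C8D84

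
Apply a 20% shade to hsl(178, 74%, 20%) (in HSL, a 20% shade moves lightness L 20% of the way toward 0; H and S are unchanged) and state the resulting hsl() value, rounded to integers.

L moves 20% from 20 toward 0: 20 − 4 = 16 → 16.
H and S are unchanged.

hsl(178, 74%, 16%)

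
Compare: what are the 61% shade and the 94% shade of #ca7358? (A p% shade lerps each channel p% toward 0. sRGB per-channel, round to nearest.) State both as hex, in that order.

#ca7358 is rgb(202, 115, 88).
61% shade:
  R: 202 − 123.22 = 78.78 → 79
  G: 115 + 0.61×(0−115) = 115 − 70.15 = 44.85 → 45
  B: 88 − 53.68 = 34.32 → 34
  → #4f2d22
94% shade:
  R: 202 + 0.94×(0−202) = 202 − 189.88 = 12.12 → 12
  G: 115 + 0.94×(0−115) = 115 − 108.1 = 6.9 → 7
  B: 88 + 0.94×(0−88) = 88 − 82.72 = 5.28 → 5
  → #0c0705

#4f2d22, #0c0705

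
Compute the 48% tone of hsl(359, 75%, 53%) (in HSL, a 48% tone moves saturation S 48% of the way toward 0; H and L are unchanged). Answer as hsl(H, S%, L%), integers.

S moves 48% from 75 toward 0: 75 − 36 = 39 → 39.
H and L are unchanged.

hsl(359, 39%, 53%)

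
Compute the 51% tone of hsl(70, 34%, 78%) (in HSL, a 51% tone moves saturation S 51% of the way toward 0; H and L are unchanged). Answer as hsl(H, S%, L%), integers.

S moves 51% from 34 toward 0: 34 − 17.34 = 16.66 → 17.
H and L are unchanged.

hsl(70, 17%, 78%)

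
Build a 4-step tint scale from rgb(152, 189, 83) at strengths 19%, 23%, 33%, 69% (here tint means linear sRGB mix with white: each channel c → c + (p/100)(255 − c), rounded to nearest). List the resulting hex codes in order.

19%: (152 + 19.57 = 171.57→172, 189 + 12.54 = 201.54→202, 83 + 32.68 = 115.68→116) → #ACCA74
23%: (152 + 23.69 = 175.69→176, 189 + 15.18 = 204.18→204, 83 + 39.56 = 122.56→123) → #B0CC7B
33%: (152 + 33.99 = 185.99→186, 189 + 21.78 = 210.78→211, 83 + 56.76 = 139.76→140) → #BAD38C
69%: (152 + 71.07 = 223.07→223, 189 + 45.54 = 234.54→235, 83 + 118.68 = 201.68→202) → #DFEBCA

#ACCA74, #B0CC7B, #BAD38C, #DFEBCA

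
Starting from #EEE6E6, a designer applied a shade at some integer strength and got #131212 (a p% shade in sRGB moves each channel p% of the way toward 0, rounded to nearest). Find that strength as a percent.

#EEE6E6 is rgb(238, 230, 230); #131212 is rgb(19, 18, 18).
On the R channel (widest range): 19 ≈ 238 + (p/100)(0 − 238), so p ≈ 100×(19 − 238)/(0 − 238) = -21900/-238 = 92.02.
p = 92 reproduces all three channels after rounding.

92%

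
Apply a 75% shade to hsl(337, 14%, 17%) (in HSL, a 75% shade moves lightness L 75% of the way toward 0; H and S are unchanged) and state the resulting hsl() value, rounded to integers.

L moves 75% from 17 toward 0: 17 − 12.75 = 4.25 → 4.
H and S are unchanged.

hsl(337, 14%, 4%)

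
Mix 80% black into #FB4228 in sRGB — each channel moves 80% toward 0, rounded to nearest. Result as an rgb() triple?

rgb(50, 13, 8)

#FB4228 is rgb(251, 66, 40).
An 80% shade moves each channel 80% toward 0:
  R: 251 − 200.8 = 50.2 → 50
  G: 66 + 0.8×(0−66) = 66 − 52.8 = 13.2 → 13
  B: 40 − 32 = 8 → 8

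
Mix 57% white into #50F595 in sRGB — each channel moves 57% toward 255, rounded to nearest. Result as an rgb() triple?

rgb(180, 251, 209)

#50F595 is rgb(80, 245, 149).
A 57% tint moves each channel 57% toward 255:
  R: 80 + 0.57×(255−80) = 80 + 99.75 = 179.75 → 180
  G: 245 + 0.57×(255−245) = 245 + 5.7 = 250.7 → 251
  B: 149 + 0.57×(255−149) = 149 + 60.42 = 209.42 → 209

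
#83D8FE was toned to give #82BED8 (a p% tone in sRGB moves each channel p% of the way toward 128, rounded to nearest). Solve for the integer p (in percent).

30%

#83D8FE is rgb(131, 216, 254); #82BED8 is rgb(130, 190, 216).
On the B channel (widest range): 216 ≈ 254 + (p/100)(128 − 254), so p ≈ 100×(216 − 254)/(128 − 254) = -3800/-126 = 30.16.
p = 30 reproduces all three channels after rounding.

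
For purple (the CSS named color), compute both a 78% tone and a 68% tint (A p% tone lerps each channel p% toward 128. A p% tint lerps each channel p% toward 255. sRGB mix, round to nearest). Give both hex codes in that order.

#806480, #D6ADD6

CSS purple is rgb(128, 0, 128).
78% tone:
  R: 128 + 0.78×(128−128) = 128 + 0 = 128 → 128
  G: 0 + 99.84 = 99.84 → 100
  B: 128 + 0.78×(128−128) = 128 + 0 = 128 → 128
  → #806480
68% tint:
  R: 128 + 0.68×(255−128) = 128 + 86.36 = 214.36 → 214
  G: 0 + 0.68×(255−0) = 0 + 173.4 = 173.4 → 173
  B: 128 + 0.68×(255−128) = 128 + 86.36 = 214.36 → 214
  → #D6ADD6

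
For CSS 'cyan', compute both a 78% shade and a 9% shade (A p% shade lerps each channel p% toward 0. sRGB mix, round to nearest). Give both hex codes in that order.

CSS cyan is rgb(0, 255, 255).
78% shade:
  R: 0 + 0 = 0 → 0
  G: 255 + 0.78×(0−255) = 255 − 198.9 = 56.1 → 56
  B: 255 + 0.78×(0−255) = 255 − 198.9 = 56.1 → 56
  → #003838
9% shade:
  R: 0 + 0.09×(0−0) = 0 + 0 = 0 → 0
  G: 255 − 22.95 = 232.05 → 232
  B: 255 + 0.09×(0−255) = 255 − 22.95 = 232.05 → 232
  → #00E8E8

#003838, #00E8E8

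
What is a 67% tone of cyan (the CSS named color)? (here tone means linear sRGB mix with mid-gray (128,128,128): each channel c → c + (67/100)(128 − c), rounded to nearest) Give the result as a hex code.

CSS cyan is rgb(0, 255, 255).
Lerp each channel 67% toward 128:
  R: 0 + 85.76 = 85.76 → 86
  G: 255 + 0.67×(128−255) = 255 − 85.09 = 169.91 → 170
  B: 255 + 0.67×(128−255) = 255 − 85.09 = 169.91 → 170
rgb(86, 170, 170) = #56AAAA.

#56AAAA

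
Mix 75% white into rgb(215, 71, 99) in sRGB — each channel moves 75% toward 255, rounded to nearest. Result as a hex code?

Lerp each channel 75% toward 255:
  R: 215 + 30 = 245 → 245
  G: 71 + 0.75×(255−71) = 71 + 138 = 209 → 209
  B: 99 + 0.75×(255−99) = 99 + 117 = 216 → 216
rgb(245, 209, 216) = #f5d1d8.

#f5d1d8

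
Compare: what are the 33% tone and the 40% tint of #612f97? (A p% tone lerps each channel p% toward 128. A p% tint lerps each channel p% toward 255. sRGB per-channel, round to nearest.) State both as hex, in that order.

#6b4a8f, #a082c1

#612f97 is rgb(97, 47, 151).
33% tone:
  R: 97 + 0.33×(128−97) = 97 + 10.23 = 107.23 → 107
  G: 47 + 0.33×(128−47) = 47 + 26.73 = 73.73 → 74
  B: 151 + 0.33×(128−151) = 151 − 7.59 = 143.41 → 143
  → #6b4a8f
40% tint:
  R: 97 + 63.2 = 160.2 → 160
  G: 47 + 83.2 = 130.2 → 130
  B: 151 + 41.6 = 192.6 → 193
  → #a082c1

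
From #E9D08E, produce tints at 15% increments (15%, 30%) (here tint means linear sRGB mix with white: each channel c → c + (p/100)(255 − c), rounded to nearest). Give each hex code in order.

#E9D08E is rgb(233, 208, 142).
15%: (233 + 3.3 = 236.3→236, 208 + 7.05 = 215.05→215, 142 + 16.95 = 158.95→159) → #ECD79F
30%: (233 + 6.6 = 239.6→240, 208 + 14.1 = 222.1→222, 142 + 33.9 = 175.9→176) → #F0DEB0

#ECD79F, #F0DEB0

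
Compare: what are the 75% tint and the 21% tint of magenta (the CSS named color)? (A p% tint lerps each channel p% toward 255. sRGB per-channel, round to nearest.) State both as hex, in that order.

#FFBFFF, #FF36FF

CSS magenta is rgb(255, 0, 255).
75% tint:
  R: 255 + 0.75×(255−255) = 255 + 0 = 255 → 255
  G: 0 + 191.25 = 191.25 → 191
  B: 255 + 0.75×(255−255) = 255 + 0 = 255 → 255
  → #FFBFFF
21% tint:
  R: 255 + 0 = 255 → 255
  G: 0 + 53.55 = 53.55 → 54
  B: 255 + 0.21×(255−255) = 255 + 0 = 255 → 255
  → #FF36FF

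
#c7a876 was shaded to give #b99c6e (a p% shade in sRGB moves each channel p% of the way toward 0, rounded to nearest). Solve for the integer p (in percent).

#c7a876 is rgb(199, 168, 118); #b99c6e is rgb(185, 156, 110).
On the R channel (widest range): 185 ≈ 199 + (p/100)(0 − 199), so p ≈ 100×(185 − 199)/(0 − 199) = -1400/-199 = 7.04.
p = 7 reproduces all three channels after rounding.

7%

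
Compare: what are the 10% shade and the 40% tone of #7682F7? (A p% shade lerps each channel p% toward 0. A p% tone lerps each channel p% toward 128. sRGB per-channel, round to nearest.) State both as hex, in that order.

#7682F7 is rgb(118, 130, 247).
10% shade:
  R: 118 + 0.1×(0−118) = 118 − 11.8 = 106.2 → 106
  G: 130 + 0.1×(0−130) = 130 − 13 = 117 → 117
  B: 247 − 24.7 = 222.3 → 222
  → #6A75DE
40% tone:
  R: 118 + 0.4×(128−118) = 118 + 4 = 122 → 122
  G: 130 + 0.4×(128−130) = 130 − 0.8 = 129.2 → 129
  B: 247 + 0.4×(128−247) = 247 − 47.6 = 199.4 → 199
  → #7A81C7

#6A75DE, #7A81C7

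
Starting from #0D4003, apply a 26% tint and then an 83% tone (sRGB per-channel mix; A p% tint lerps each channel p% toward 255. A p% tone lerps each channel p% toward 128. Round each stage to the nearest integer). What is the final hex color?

#777E76

#0D4003 is rgb(13, 64, 3).
Lerp each channel 26% toward 255:
  R: 13 + 0.26×(255−13) = 13 + 62.92 = 75.92 → 76
  G: 64 + 0.26×(255−64) = 64 + 49.66 = 113.66 → 114
  B: 3 + 0.26×(255−3) = 3 + 65.52 = 68.52 → 69
After the tint: rgb(76, 114, 69) = #4C7245.
Per channel, c → c + 0.83(128 − c):
  R: 76 + 43.16 = 119.16 → 119
  G: 114 + 0.83×(128−114) = 114 + 11.62 = 125.62 → 126
  B: 69 + 48.97 = 117.97 → 118
rgb(119, 126, 118) = #777E76.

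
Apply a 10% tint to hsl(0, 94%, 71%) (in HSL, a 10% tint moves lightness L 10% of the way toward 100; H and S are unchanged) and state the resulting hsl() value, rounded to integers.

L moves 10% from 71 toward 100: 71 + 2.9 = 73.9 → 74.
H and S are unchanged.

hsl(0, 94%, 74%)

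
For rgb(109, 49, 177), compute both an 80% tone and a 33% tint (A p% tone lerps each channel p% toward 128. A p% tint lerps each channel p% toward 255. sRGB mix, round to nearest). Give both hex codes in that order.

80% tone:
  R: 109 + 15.2 = 124.2 → 124
  G: 49 + 0.8×(128−49) = 49 + 63.2 = 112.2 → 112
  B: 177 + 0.8×(128−177) = 177 − 39.2 = 137.8 → 138
  → #7C708A
33% tint:
  R: 109 + 48.18 = 157.18 → 157
  G: 49 + 67.98 = 116.98 → 117
  B: 177 + 0.33×(255−177) = 177 + 25.74 = 202.74 → 203
  → #9D75CB

#7C708A, #9D75CB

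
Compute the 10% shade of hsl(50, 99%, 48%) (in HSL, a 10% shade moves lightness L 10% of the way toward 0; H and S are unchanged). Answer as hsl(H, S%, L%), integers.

hsl(50, 99%, 43%)

L moves 10% from 48 toward 0: 48 − 4.8 = 43.2 → 43.
H and S are unchanged.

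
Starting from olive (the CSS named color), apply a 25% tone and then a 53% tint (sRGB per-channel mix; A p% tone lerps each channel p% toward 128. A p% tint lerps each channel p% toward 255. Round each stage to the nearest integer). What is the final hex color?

CSS olive is rgb(128, 128, 0).
Lerp each channel 25% toward 128:
  R: 128 + 0.25×(128−128) = 128 + 0 = 128 → 128
  G: 128 + 0.25×(128−128) = 128 + 0 = 128 → 128
  B: 0 + 32 = 32 → 32
After the tone: rgb(128, 128, 32) = #808020.
Per channel, c → c + 0.53(255 − c):
  R: 128 + 67.31 = 195.31 → 195
  G: 128 + 0.53×(255−128) = 128 + 67.31 = 195.31 → 195
  B: 32 + 0.53×(255−32) = 32 + 118.19 = 150.19 → 150
rgb(195, 195, 150) = #c3c396.

#c3c396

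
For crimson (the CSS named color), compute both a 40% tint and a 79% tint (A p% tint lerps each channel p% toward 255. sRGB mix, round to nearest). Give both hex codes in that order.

CSS crimson is rgb(220, 20, 60).
40% tint:
  R: 220 + 14 = 234 → 234
  G: 20 + 94 = 114 → 114
  B: 60 + 0.4×(255−60) = 60 + 78 = 138 → 138
  → #EA728A
79% tint:
  R: 220 + 0.79×(255−220) = 220 + 27.65 = 247.65 → 248
  G: 20 + 185.65 = 205.65 → 206
  B: 60 + 0.79×(255−60) = 60 + 154.05 = 214.05 → 214
  → #F8CED6

#EA728A, #F8CED6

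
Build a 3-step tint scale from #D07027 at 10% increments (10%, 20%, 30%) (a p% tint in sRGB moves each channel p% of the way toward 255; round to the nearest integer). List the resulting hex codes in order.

#D57E3D, #D98D52, #DE9B68

#D07027 is rgb(208, 112, 39).
10%: (208 + 4.7 = 212.7→213, 112 + 14.3 = 126.3→126, 39 + 21.6 = 60.6→61) → #D57E3D
20%: (208 + 9.4 = 217.4→217, 112 + 28.6 = 140.6→141, 39 + 43.2 = 82.2→82) → #D98D52
30%: (208 + 14.1 = 222.1→222, 112 + 42.9 = 154.9→155, 39 + 64.8 = 103.8→104) → #DE9B68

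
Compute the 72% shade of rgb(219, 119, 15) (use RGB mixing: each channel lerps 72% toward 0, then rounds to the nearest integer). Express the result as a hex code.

A 72% shade moves each channel 72% toward 0:
  R: 219 − 157.68 = 61.32 → 61
  G: 119 − 85.68 = 33.32 → 33
  B: 15 + 0.72×(0−15) = 15 − 10.8 = 4.2 → 4
rgb(61, 33, 4) = #3D2104.

#3D2104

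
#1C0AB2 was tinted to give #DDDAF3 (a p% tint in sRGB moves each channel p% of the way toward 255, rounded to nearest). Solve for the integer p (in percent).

85%

#1C0AB2 is rgb(28, 10, 178); #DDDAF3 is rgb(221, 218, 243).
On the G channel (widest range): 218 ≈ 10 + (p/100)(255 − 10), so p ≈ 100×(218 − 10)/(255 − 10) = 20800/245 = 84.90.
p = 85 reproduces all three channels after rounding.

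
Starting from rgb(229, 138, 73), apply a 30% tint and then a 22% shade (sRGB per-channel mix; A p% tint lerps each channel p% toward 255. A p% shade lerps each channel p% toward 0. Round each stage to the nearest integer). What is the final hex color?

#b98764

Lerp each channel 30% toward 255:
  R: 229 + 0.3×(255−229) = 229 + 7.8 = 236.8 → 237
  G: 138 + 0.3×(255−138) = 138 + 35.1 = 173.1 → 173
  B: 73 + 54.6 = 127.6 → 128
After the tint: rgb(237, 173, 128) = #edad80.
Lerp each channel 22% toward 0:
  R: 237 − 52.14 = 184.86 → 185
  G: 173 + 0.22×(0−173) = 173 − 38.06 = 134.94 → 135
  B: 128 + 0.22×(0−128) = 128 − 28.16 = 99.84 → 100
rgb(185, 135, 100) = #b98764.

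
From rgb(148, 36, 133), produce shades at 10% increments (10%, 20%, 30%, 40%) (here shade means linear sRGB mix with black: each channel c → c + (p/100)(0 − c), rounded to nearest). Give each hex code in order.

10%: (148 − 14.8 = 133.2→133, 36 − 3.6 = 32.4→32, 133 − 13.3 = 119.7→120) → #852078
20%: (148 − 29.6 = 118.4→118, 36 − 7.2 = 28.8→29, 133 − 26.6 = 106.4→106) → #761D6A
30%: (148 − 44.4 = 103.6→104, 36 − 10.8 = 25.2→25, 133 − 39.9 = 93.1→93) → #68195D
40%: (148 − 59.2 = 88.8→89, 36 − 14.4 = 21.6→22, 133 − 53.2 = 79.8→80) → #591650

#852078, #761D6A, #68195D, #591650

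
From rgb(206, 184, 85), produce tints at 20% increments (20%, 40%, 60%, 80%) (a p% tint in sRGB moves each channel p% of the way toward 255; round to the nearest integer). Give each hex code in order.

#d8c677, #e2d499, #ebe3bb, #f5f1dd

20%: (206 + 9.8 = 215.8→216, 184 + 14.2 = 198.2→198, 85 + 34 = 119→119) → #d8c677
40%: (206 + 19.6 = 225.6→226, 184 + 28.4 = 212.4→212, 85 + 68 = 153→153) → #e2d499
60%: (206 + 29.4 = 235.4→235, 184 + 42.6 = 226.6→227, 85 + 102 = 187→187) → #ebe3bb
80%: (206 + 39.2 = 245.2→245, 184 + 56.8 = 240.8→241, 85 + 136 = 221→221) → #f5f1dd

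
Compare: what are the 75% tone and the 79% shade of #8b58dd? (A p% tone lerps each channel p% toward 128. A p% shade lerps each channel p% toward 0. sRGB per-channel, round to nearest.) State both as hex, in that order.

#837697, #1d122e

#8b58dd is rgb(139, 88, 221).
75% tone:
  R: 139 − 8.25 = 130.75 → 131
  G: 88 + 30 = 118 → 118
  B: 221 + 0.75×(128−221) = 221 − 69.75 = 151.25 → 151
  → #837697
79% shade:
  R: 139 + 0.79×(0−139) = 139 − 109.81 = 29.19 → 29
  G: 88 + 0.79×(0−88) = 88 − 69.52 = 18.48 → 18
  B: 221 + 0.79×(0−221) = 221 − 174.59 = 46.41 → 46
  → #1d122e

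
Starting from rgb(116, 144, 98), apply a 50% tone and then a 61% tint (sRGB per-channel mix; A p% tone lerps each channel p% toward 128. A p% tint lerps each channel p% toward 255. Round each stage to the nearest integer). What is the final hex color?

Lerp each channel 50% toward 128:
  R: 116 + 0.5×(128−116) = 116 + 6 = 122 → 122
  G: 144 + 0.5×(128−144) = 144 − 8 = 136 → 136
  B: 98 + 15 = 113 → 113
After the tone: rgb(122, 136, 113) = #7a8871.
A 61% tint moves each channel 61% toward 255:
  R: 122 + 0.61×(255−122) = 122 + 81.13 = 203.13 → 203
  G: 136 + 0.61×(255−136) = 136 + 72.59 = 208.59 → 209
  B: 113 + 0.61×(255−113) = 113 + 86.62 = 199.62 → 200
rgb(203, 209, 200) = #cbd1c8.

#cbd1c8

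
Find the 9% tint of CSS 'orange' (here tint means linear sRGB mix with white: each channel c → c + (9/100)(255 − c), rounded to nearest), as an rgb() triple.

CSS orange is rgb(255, 165, 0).
Per channel, c → c + 0.09(255 − c):
  R: 255 + 0 = 255 → 255
  G: 165 + 8.1 = 173.1 → 173
  B: 0 + 0.09×(255−0) = 0 + 22.95 = 22.95 → 23

rgb(255, 173, 23)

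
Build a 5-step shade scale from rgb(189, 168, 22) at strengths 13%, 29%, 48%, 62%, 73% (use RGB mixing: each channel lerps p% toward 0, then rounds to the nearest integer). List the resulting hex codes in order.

#a49213, #867710, #62570b, #484008, #332d06

13%: (189 − 24.57 = 164.43→164, 168 − 21.84 = 146.16→146, 22 − 2.86 = 19.14→19) → #a49213
29%: (189 − 54.81 = 134.19→134, 168 − 48.72 = 119.28→119, 22 − 6.38 = 15.62→16) → #867710
48%: (189 − 90.72 = 98.28→98, 168 − 80.64 = 87.36→87, 22 − 10.56 = 11.44→11) → #62570b
62%: (189 − 117.18 = 71.82→72, 168 − 104.16 = 63.84→64, 22 − 13.64 = 8.36→8) → #484008
73%: (189 − 137.97 = 51.03→51, 168 − 122.64 = 45.36→45, 22 − 16.06 = 5.94→6) → #332d06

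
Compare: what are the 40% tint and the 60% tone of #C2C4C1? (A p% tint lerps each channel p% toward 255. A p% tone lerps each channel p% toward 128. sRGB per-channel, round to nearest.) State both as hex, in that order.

#C2C4C1 is rgb(194, 196, 193).
40% tint:
  R: 194 + 24.4 = 218.4 → 218
  G: 196 + 0.4×(255−196) = 196 + 23.6 = 219.6 → 220
  B: 193 + 0.4×(255−193) = 193 + 24.8 = 217.8 → 218
  → #DADCDA
60% tone:
  R: 194 + 0.6×(128−194) = 194 − 39.6 = 154.4 → 154
  G: 196 − 40.8 = 155.2 → 155
  B: 193 − 39 = 154 → 154
  → #9A9B9A

#DADCDA, #9A9B9A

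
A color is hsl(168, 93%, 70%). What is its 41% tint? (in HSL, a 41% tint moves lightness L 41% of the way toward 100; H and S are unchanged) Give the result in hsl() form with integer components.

L moves 41% from 70 toward 100: 70 + 12.3 = 82.3 → 82.
H and S are unchanged.

hsl(168, 93%, 82%)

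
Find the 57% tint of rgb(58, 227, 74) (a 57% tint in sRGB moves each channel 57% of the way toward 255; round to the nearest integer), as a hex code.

#AAF3B1

Per channel, c → c + 0.57(255 − c):
  R: 58 + 112.29 = 170.29 → 170
  G: 227 + 0.57×(255−227) = 227 + 15.96 = 242.96 → 243
  B: 74 + 0.57×(255−74) = 74 + 103.17 = 177.17 → 177
rgb(170, 243, 177) = #AAF3B1.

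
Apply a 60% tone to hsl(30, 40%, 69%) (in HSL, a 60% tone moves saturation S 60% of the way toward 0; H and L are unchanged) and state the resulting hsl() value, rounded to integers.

hsl(30, 16%, 69%)

S moves 60% from 40 toward 0: 40 − 24 = 16 → 16.
H and L are unchanged.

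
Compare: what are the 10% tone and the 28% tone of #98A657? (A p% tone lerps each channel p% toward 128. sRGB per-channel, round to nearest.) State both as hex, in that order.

#98A657 is rgb(152, 166, 87).
10% tone:
  R: 152 + 0.1×(128−152) = 152 − 2.4 = 149.6 → 150
  G: 166 − 3.8 = 162.2 → 162
  B: 87 + 0.1×(128−87) = 87 + 4.1 = 91.1 → 91
  → #96A25B
28% tone:
  R: 152 + 0.28×(128−152) = 152 − 6.72 = 145.28 → 145
  G: 166 − 10.64 = 155.36 → 155
  B: 87 + 0.28×(128−87) = 87 + 11.48 = 98.48 → 98
  → #919B62

#96A25B, #919B62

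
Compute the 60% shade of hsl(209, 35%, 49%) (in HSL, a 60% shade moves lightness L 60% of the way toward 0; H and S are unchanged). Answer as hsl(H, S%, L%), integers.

hsl(209, 35%, 20%)

L moves 60% from 49 toward 0: 49 − 29.4 = 19.6 → 20.
H and S are unchanged.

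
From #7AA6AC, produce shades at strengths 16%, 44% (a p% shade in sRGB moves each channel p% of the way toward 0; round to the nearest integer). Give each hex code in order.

#668B90, #445D60

#7AA6AC is rgb(122, 166, 172).
16%: (122 − 19.52 = 102.48→102, 166 − 26.56 = 139.44→139, 172 − 27.52 = 144.48→144) → #668B90
44%: (122 − 53.68 = 68.32→68, 166 − 73.04 = 92.96→93, 172 − 75.68 = 96.32→96) → #445D60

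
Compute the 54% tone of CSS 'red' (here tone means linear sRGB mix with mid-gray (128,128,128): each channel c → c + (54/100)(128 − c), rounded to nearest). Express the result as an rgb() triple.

CSS red is rgb(255, 0, 0).
Lerp each channel 54% toward 128:
  R: 255 + 0.54×(128−255) = 255 − 68.58 = 186.42 → 186
  G: 0 + 69.12 = 69.12 → 69
  B: 0 + 0.54×(128−0) = 0 + 69.12 = 69.12 → 69

rgb(186, 69, 69)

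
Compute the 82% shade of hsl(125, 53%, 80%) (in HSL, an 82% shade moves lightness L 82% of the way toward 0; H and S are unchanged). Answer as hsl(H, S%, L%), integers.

L moves 82% from 80 toward 0: 80 − 65.6 = 14.4 → 14.
H and S are unchanged.

hsl(125, 53%, 14%)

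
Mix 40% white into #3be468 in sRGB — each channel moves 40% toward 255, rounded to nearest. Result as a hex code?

#3be468 is rgb(59, 228, 104).
Per channel, c → c + 0.4(255 − c):
  R: 59 + 0.4×(255−59) = 59 + 78.4 = 137.4 → 137
  G: 228 + 0.4×(255−228) = 228 + 10.8 = 238.8 → 239
  B: 104 + 0.4×(255−104) = 104 + 60.4 = 164.4 → 164
rgb(137, 239, 164) = #89efa4.

#89efa4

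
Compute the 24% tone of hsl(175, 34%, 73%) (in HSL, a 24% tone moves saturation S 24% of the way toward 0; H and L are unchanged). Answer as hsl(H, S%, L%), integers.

hsl(175, 26%, 73%)

S moves 24% from 34 toward 0: 34 − 8.16 = 25.84 → 26.
H and L are unchanged.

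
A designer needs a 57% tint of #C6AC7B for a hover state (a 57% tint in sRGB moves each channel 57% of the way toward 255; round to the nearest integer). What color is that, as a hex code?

#E6DBC6

#C6AC7B is rgb(198, 172, 123).
Lerp each channel 57% toward 255:
  R: 198 + 0.57×(255−198) = 198 + 32.49 = 230.49 → 230
  G: 172 + 47.31 = 219.31 → 219
  B: 123 + 0.57×(255−123) = 123 + 75.24 = 198.24 → 198
rgb(230, 219, 198) = #E6DBC6.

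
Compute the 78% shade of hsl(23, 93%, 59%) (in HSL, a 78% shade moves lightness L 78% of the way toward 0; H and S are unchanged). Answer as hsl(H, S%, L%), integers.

hsl(23, 93%, 13%)

L moves 78% from 59 toward 0: 59 − 46.02 = 12.98 → 13.
H and S are unchanged.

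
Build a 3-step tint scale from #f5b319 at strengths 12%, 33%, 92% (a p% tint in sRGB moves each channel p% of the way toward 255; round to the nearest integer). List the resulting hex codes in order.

#f6bc35, #f8cc65, #fef9ed

#f5b319 is rgb(245, 179, 25).
12%: (245 + 1.2 = 246.2→246, 179 + 9.12 = 188.12→188, 25 + 27.6 = 52.6→53) → #f6bc35
33%: (245 + 3.3 = 248.3→248, 179 + 25.08 = 204.08→204, 25 + 75.9 = 100.9→101) → #f8cc65
92%: (245 + 9.2 = 254.2→254, 179 + 69.92 = 248.92→249, 25 + 211.6 = 236.6→237) → #fef9ed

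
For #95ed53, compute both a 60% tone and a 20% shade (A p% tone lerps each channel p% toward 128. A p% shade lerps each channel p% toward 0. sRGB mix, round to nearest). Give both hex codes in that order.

#88ac6e, #77be42

#95ed53 is rgb(149, 237, 83).
60% tone:
  R: 149 + 0.6×(128−149) = 149 − 12.6 = 136.4 → 136
  G: 237 + 0.6×(128−237) = 237 − 65.4 = 171.6 → 172
  B: 83 + 27 = 110 → 110
  → #88ac6e
20% shade:
  R: 149 + 0.2×(0−149) = 149 − 29.8 = 119.2 → 119
  G: 237 − 47.4 = 189.6 → 190
  B: 83 − 16.6 = 66.4 → 66
  → #77be42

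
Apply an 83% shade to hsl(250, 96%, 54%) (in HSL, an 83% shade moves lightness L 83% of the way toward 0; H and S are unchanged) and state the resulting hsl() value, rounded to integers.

L moves 83% from 54 toward 0: 54 − 44.82 = 9.18 → 9.
H and S are unchanged.

hsl(250, 96%, 9%)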